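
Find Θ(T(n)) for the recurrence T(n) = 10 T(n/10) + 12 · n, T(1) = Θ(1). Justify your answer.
T(n) = Θ(n log n)

log_10 10 = 1, and f(n) = 12 · n = Θ(n^(log_10 10)). This is Case 2 of the master theorem: T(n) = Θ(f(n) · log n) = Θ(n log n).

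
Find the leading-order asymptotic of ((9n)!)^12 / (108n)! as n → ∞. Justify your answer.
((9n)!)^12/(108n)! ~ ((2π·9n)^(11/2) / sqrt(12)) · 12^(−12·9n)  →  0

Write N = 9n. Stirling: N! ~ sqrt(2π N)(N/e)^N and (12N)! ~ sqrt(2π·12N)·(12N/e)^(12N).
  (N!)^12/(12N)! ~ (2π N)^(12/2) (N/e)^(12N) / [sqrt(2π·12N) (12N/e)^(12N)]
     = (2π N)^(12/2) / sqrt(2π·12N) · (N/(12N))^(12N)
     = (2π N)^((12−1)/2) / sqrt(12) · 12^(−12N).
Since 12^12 > 1, the factor 12^(−12N) decays exponentially, so the ratio → 0. Substituting N = 9n gives the stated form.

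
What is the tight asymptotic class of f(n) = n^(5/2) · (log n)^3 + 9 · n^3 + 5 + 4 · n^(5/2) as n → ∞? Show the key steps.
f(n) ∈ Θ(n^3)

Compare the terms by growth order. For large n, n^a · (log n)^b dominates n^a' · (log n)^b' iff a > a', or (a = a' and b > b'). Ranking the 4 terms shows the dominant one is 9 · n^3. Hence f(n) ∈ Θ(n^3).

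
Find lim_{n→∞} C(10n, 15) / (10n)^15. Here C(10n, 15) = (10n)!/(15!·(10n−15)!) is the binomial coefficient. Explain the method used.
lim = 1/15! = 1/1307674368000

With N = 10n → ∞: C(N, 15) / N^15 = [N(N−1)…(N−14)] / (15! · N^15) = (1/15!) · 1 · (1 − 1/(10n)) · … · (1 − 14/(10n)). Each factor → 1 as N → ∞, so the limit is 1/15! = 1/1307674368000.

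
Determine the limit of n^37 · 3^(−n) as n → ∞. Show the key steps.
lim = 0

Exponentials with base > 1 dominate every fixed polynomial: for any fixed c, n^c / 3^n → 0 as n → ∞ (e.g. by the ratio test, or by writing 3^n = e^(n ln 3) and noting e^(n ln 3) / n^c → ∞). Hence n^37 · 3^(−n) = n^37 / 3^n → 0.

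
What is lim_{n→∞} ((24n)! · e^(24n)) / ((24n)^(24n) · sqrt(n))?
lim = sqrt(2π·24)

Stirling: (24n)! ~ sqrt(2π·24n) · (24n/e)^(24n). Hence
  (24n)! · e^(24n) / (24n)^(24n) ~ sqrt(2π·24n).
Dividing by sqrt(n): sqrt(2π·24n) / sqrt(n) = sqrt(2π·24) · n^((1−1)/2), so the limit is sqrt(2π·24).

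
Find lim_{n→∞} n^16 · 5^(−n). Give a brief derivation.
lim = 0

Exponentials with base > 1 dominate every fixed polynomial: for any fixed c, n^c / 5^n → 0 as n → ∞ (e.g. by the ratio test, or by writing 5^n = e^(n ln 5) and noting e^(n ln 5) / n^c → ∞). Hence n^16 · 5^(−n) = n^16 / 5^n → 0.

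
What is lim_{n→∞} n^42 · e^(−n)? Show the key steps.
lim = 0

Exponentials with base > 1 dominate every fixed polynomial: for any fixed c, n^c / e^n → 0 as n → ∞ (e.g. by the ratio test, or since e^n grows faster than any power of n). Hence n^42 · e^(−n) = n^42 / e^n → 0.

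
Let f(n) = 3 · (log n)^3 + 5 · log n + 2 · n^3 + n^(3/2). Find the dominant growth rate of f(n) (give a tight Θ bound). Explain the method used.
f(n) ∈ Θ(n^3)

Compare the terms by growth order. For large n, n^a · (log n)^b dominates n^a' · (log n)^b' iff a > a', or (a = a' and b > b'). Ranking the 4 terms shows the dominant one is 2 · n^3. Hence f(n) ∈ Θ(n^3).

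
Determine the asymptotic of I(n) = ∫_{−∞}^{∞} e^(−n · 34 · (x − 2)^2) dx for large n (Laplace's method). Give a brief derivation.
I(n) = sqrt(π/(34n))

Here φ(x) = 34 · (x − 2)^2 has its unique minimum at x* = 2 with φ(x*) = 0 and φ''(x*) = 68. Laplace's method gives
  I(n) ~ e^(−n φ(x*)) · sqrt(2π / (n · φ''(x*))) = sqrt(2π / (68n)) = sqrt(π/(34n)).
This is exact: substituting u = (x − 2)·sqrt(34n) gives I(n) = (1/sqrt(34n)) ∫_{−∞}^{∞} e^(−u^2) du = sqrt(π/(34n)).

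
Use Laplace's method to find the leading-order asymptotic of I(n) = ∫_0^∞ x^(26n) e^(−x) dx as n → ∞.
I(n) ~ sqrt(2π·26n) · (26n/e)^(26n)

Write the integrand as exp(26n ln x − x) and set f(x) = 26n ln x − x. Then f'(x) = 26n/x − 1 = 0 at x* = 26n, and f''(x*) = −26n/x*^2 = −1/(26n). Laplace's method (interior maximum) gives
  I(n) ~ e^(f(x*)) · sqrt(2π / |f''(x*)|)
        = exp(26n ln(26n) − 26n) · sqrt(2π · 26n)
        = (26n)^(26n) e^(−26n) · sqrt(2π·26n)
        = sqrt(2π·26n) · (26n/e)^(26n).
This matches Γ(26n+1) with Stirling applied to Γ.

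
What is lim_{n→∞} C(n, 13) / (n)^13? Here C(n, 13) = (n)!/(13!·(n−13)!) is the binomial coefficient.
lim = 1/13! = 1/6227020800

With N = n → ∞: C(N, 13) / N^13 = [N(N−1)…(N−12)] / (13! · N^13) = (1/13!) · 1 · (1 − 1/n) · … · (1 − 12/n). Each factor → 1 as N → ∞, so the limit is 1/13! = 1/6227020800.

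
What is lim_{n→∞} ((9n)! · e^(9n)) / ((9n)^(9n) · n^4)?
lim = 0

Stirling: (9n)! ~ sqrt(2π·9n) · (9n/e)^(9n). Hence
  (9n)! · e^(9n) / (9n)^(9n) ~ sqrt(2π·9n).
Dividing by n^4: sqrt(2π·9n) / n^4 = sqrt(2π·9) · n^((1−8)/2), so the expression behaves like sqrt(2π·9) · n^((1−8)/2) → 0.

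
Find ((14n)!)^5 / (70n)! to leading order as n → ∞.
((14n)!)^5/(70n)! ~ ((2π·14n)^(4/2) / sqrt(5)) · 5^(−5·14n)  →  0

Write N = 14n. Stirling: N! ~ sqrt(2π N)(N/e)^N and (5N)! ~ sqrt(2π·5N)·(5N/e)^(5N).
  (N!)^5/(5N)! ~ (2π N)^(5/2) (N/e)^(5N) / [sqrt(2π·5N) (5N/e)^(5N)]
     = (2π N)^(5/2) / sqrt(2π·5N) · (N/(5N))^(5N)
     = (2π N)^((5−1)/2) / sqrt(5) · 5^(−5N).
Since 5^5 > 1, the factor 5^(−5N) decays exponentially, so the ratio → 0. Substituting N = 14n gives the stated form.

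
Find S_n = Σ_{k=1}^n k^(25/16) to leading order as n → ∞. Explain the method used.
S_n ~ (16/41) · n^(41/16)

Integral comparison: Σ_{k=1}^n k^(25/16) = ∫_0^n x^(25/16) dx + O(n^(25/16)). The integral is n^(1 + 25/16) / (1 + 25/16) = n^((25+16)/16) / ((25+16)/16) = (16/41) · n^(41/16).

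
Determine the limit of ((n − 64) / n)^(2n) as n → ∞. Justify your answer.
lim = e^(−128)

Rewrite as (1 − 64/n)^(2n). By the standard limit (1 + x/n)^n → e^x, we have (1 − 64/n)^n → e^(−64), and raising to the 2nd power gives e^(−128).
More precisely, ln[(1 − 64/n)^(2n)] = 2n · ln(1 − 64/n) = 2n · (-64/n + O(1/n^2)) = -128 + O(1/n) → -128.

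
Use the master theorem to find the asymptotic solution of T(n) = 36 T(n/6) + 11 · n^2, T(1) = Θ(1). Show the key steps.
T(n) = Θ(n^2 log n)

log_6 36 = 2, and f(n) = 11 · n^2 = Θ(n^(log_6 36)). This is Case 2 of the master theorem: T(n) = Θ(f(n) · log n) = Θ(n^2 log n).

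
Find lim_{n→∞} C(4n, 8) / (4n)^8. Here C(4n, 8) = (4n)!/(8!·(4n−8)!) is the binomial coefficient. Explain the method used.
lim = 1/8! = 1/40320

With N = 4n → ∞: C(N, 8) / N^8 = [N(N−1)…(N−7)] / (8! · N^8) = (1/8!) · 1 · (1 − 1/(4n)) · … · (1 − 7/(4n)). Each factor → 1 as N → ∞, so the limit is 1/8! = 1/40320.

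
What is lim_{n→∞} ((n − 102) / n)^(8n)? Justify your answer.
lim = e^(−816)

Rewrite as (1 − 102/n)^(8n). By the standard limit (1 + x/n)^n → e^x, we have (1 − 102/n)^n → e^(−102), and raising to the 8th power gives e^(−816).
More precisely, ln[(1 − 102/n)^(8n)] = 8n · ln(1 − 102/n) = 8n · (-102/n + O(1/n^2)) = -816 + O(1/n) → -816.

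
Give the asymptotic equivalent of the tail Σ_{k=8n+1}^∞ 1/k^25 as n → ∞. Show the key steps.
Σ_{k>8n} 1/k^25 ~ 1/(24 · (8n)^24)

Compare to the integral: ∫_{8n}^∞ x^(−25) dx = [−x^(−24)/24]_{8n}^∞ = 1/((25−1)·(8n)^24). Euler-Maclaurin then gives
  Σ_{k>8n} 1/k^25 = ∫_{8n}^∞ dx/x^25 − 1/(2·(8n)^25) + O(1/(8n)^26).
(Equivalently this is ζ(25) − Σ_{k≤8n} 1/k^25.)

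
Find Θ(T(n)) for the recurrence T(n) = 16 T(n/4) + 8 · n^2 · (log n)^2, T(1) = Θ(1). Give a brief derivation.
T(n) = Θ(n^2 · (log n)^3)

Here log_4 16 = 2 and f(n) = 8 · n^2 · (log n)^2 = Θ(n^(log_4 16) · (log n)^2). This is the extended Case 2 of the master theorem (f matches the critical exponent up to log factors), giving T(n) = Θ(n^(log_4 16) · (log n)^(2+1)) = Θ(n^2 · (log n)^3).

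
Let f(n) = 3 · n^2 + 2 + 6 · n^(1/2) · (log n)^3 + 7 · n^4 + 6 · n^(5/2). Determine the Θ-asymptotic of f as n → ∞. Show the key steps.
f(n) ∈ Θ(n^4)

Compare the terms by growth order. For large n, n^a · (log n)^b dominates n^a' · (log n)^b' iff a > a', or (a = a' and b > b'). Ranking the 5 terms shows the dominant one is 7 · n^4. Hence f(n) ∈ Θ(n^4).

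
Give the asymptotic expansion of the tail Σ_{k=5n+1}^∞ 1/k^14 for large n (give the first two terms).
Σ_{k>5n} 1/k^14 = 1/(13 · (5n)^13) − 1/(2 · (5n)^14) + O(1/(5n)^15)

Compare to the integral: ∫_{5n}^∞ x^(−14) dx = [−x^(−13)/13]_{5n}^∞ = 1/((14−1)·(5n)^13). The Euler-Maclaurin correction adds −f(5n)/2 = −1/(2·(5n)^14). Euler-Maclaurin then gives
  Σ_{k>5n} 1/k^14 = ∫_{5n}^∞ dx/x^14 − 1/(2·(5n)^14) + O(1/(5n)^15).
(Equivalently this is ζ(14) − Σ_{k≤5n} 1/k^14.)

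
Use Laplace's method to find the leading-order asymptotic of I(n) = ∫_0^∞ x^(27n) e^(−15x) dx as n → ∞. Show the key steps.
I(n) ~ (sqrt(2π·27n) / 15) · (27n/(15e))^(27n)

Write the integrand as exp(27n ln x − 15x) and set f(x) = 27n ln x − 15x. Then f'(x) = 27n/x − 15 = 0 at x* = 27n/15, and f''(x*) = −27n/x*^2 = −15^2/(27n). Laplace's method (interior maximum) gives
  I(n) ~ e^(f(x*)) · sqrt(2π / |f''(x*)|)
        = exp(27n ln(27n/15) − 27n) · sqrt(2π · 27n / 15^2)
        = (27n/15)^(27n) e^(−27n) · sqrt(2π·27n) / 15
        = (sqrt(2π·27n) / 15) · (27n/(15e))^(27n).
This matches Γ(27n+1)/15^(27n+1) with Stirling applied to Γ.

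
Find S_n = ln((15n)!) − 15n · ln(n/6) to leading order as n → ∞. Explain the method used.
S_n ~ 15n · (ln 90 − 1) + O(ln n)

Stirling: ln((15n)!) = 15n ln(15n) − 15n + O(ln n).
  S_n = 15n ln(15n) − 15n − 15n ln(n/6) + O(ln n)
      = 15n ln(15n) − 15n ln n + 15n ln 6 − 15n + O(ln n)
      = 15n ln 15 + 15n ln 6 − 15n + O(ln n)
      = 15n (ln 90 − 1) + O(ln n).
Numerically ln(90) − 1 ≈ 3.4998.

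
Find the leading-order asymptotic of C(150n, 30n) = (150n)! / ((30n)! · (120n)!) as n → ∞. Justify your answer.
C(150n, 30n) ~ (3125/256)^(30n) · sqrt(5/(8π·30n))

Write N = 30n. Apply Stirling to each factorial:
  (5N)! ~ sqrt(2π·5N) · (5N/e)^(5N),
  N! ~ sqrt(2π N) · (N/e)^N,
  (4N)! ~ sqrt(2π·4N) · (4N/e)^(4N).
The exponential factors combine to (5N)^(5N) / (N^N · (4N)^(4N)) = 5^(5N)/4^(4N) = (5^5/4^4)^N = (3125/256)^N.
The square-root prefactors combine to sqrt(2π·5N) / (sqrt(2π N)·sqrt(2π·4N)) = sqrt(5 / (2π·4·N)) = sqrt(5/(8π·30n)).
Substituting N = 30n: C(150n, 30n) ~ (3125/256)^(30n) · sqrt(5/(8π·30n)).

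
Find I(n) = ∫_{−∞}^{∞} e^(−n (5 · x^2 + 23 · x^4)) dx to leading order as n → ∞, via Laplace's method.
I(n) ~ sqrt(π/(5n))

φ(x) = 5 · x^2 + 23 · x^4 has its unique global minimum at x* = 0 (since φ'(x) = 10x + 92x^3 = 0 only at x = 0 for real x with both coefficients positive, and φ → ∞ as |x| → ∞). At x* = 0, φ(0) = 0 and φ''(0) = 10. Laplace's method then gives
  I(n) ~ sqrt(2π / (n · φ''(0))) · e^(−n φ(0)) = sqrt(2π / (10n)) = sqrt(π/(5n)).
The 23 · x^4 term contributes only at subleading order (an O(1/n) relative correction).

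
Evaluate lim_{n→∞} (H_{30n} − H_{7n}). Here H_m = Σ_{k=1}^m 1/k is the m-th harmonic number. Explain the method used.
lim = ln(30/7)

Euler-Maclaurin gives H_m = ln m + γ + 1/(2m) + O(1/m^2). The γ and O(1/m) terms cancel in the difference:
  H_{30n} − H_{7n} = ln(30n) − ln(7n) + O(1/n) = ln(30/7) + O(1/n).
Hence the limit is ln(30/7).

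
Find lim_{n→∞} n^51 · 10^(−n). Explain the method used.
lim = 0

Exponentials with base > 1 dominate every fixed polynomial: for any fixed c, n^c / 10^n → 0 as n → ∞ (e.g. by the ratio test, or by writing 10^n = e^(n ln 10) and noting e^(n ln 10) / n^c → ∞). Hence n^51 · 10^(−n) = n^51 / 10^n → 0.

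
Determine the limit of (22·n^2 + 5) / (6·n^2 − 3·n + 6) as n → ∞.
lim = 22/6 = 11/3

For large n the leading n^2 terms dominate both numerator and denominator. Dividing top and bottom by n^2, every other term tends to 0, leaving 22/6 = 11/3.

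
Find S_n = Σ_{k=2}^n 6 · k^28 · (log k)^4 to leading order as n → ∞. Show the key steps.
S_n ~ 6 · n^29 · (log n)^4 / 29

By integral comparison, S_n = ∫_1^n 6 · x^28 · (log x)^4 dx + O(n^28 · (log n)^4). For the integral, the leading term of ∫_1^n x^28 (log x)^4 dx is n^29/29 · (log n)^4 (by repeated integration by parts; each step lowers the log-exponent and produces a relatively O(1/log n) correction). Hence S_n ~ 6 · n^29 · (log n)^4 / 29.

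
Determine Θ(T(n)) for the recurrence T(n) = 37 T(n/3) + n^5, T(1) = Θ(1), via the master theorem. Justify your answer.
T(n) = Θ(n^5)

log_3 37 ≈ 3.287. f(n) = n^5 dominates n^(log_3 37) since 5 > 3.287, and the regularity condition a·f(n/b) = 37·(n/3)^5 = (37/243)·n^5 ≤ c·f(n) holds with c = 37/243 ≈ 0.152 < 1. So this is Case 3: T(n) = Θ(f(n)) = Θ(n^5).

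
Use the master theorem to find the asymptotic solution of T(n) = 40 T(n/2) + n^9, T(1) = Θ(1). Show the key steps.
T(n) = Θ(n^9)

log_2 40 ≈ 5.322. f(n) = n^9 dominates n^(log_2 40) since 9 > 5.322, and the regularity condition a·f(n/b) = 40·(n/2)^9 = (40/512)·n^9 ≤ c·f(n) holds with c = 40/512 ≈ 0.0781 < 1. So this is Case 3: T(n) = Θ(f(n)) = Θ(n^9).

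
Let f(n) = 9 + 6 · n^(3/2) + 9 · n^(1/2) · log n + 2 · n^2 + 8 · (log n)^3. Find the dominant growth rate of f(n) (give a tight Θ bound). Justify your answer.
f(n) ∈ Θ(n^2)

Compare the terms by growth order. For large n, n^a · (log n)^b dominates n^a' · (log n)^b' iff a > a', or (a = a' and b > b'). Ranking the 5 terms shows the dominant one is 2 · n^2. Hence f(n) ∈ Θ(n^2).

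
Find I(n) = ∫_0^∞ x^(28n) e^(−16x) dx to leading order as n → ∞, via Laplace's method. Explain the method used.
I(n) ~ (sqrt(2π·28n) / 16) · (28n/(16e))^(28n)

Write the integrand as exp(28n ln x − 16x) and set f(x) = 28n ln x − 16x. Then f'(x) = 28n/x − 16 = 0 at x* = 28n/16, and f''(x*) = −28n/x*^2 = −16^2/(28n). Laplace's method (interior maximum) gives
  I(n) ~ e^(f(x*)) · sqrt(2π / |f''(x*)|)
        = exp(28n ln(28n/16) − 28n) · sqrt(2π · 28n / 16^2)
        = (28n/16)^(28n) e^(−28n) · sqrt(2π·28n) / 16
        = (sqrt(2π·28n) / 16) · (28n/(16e))^(28n).
This matches Γ(28n+1)/16^(28n+1) with Stirling applied to Γ.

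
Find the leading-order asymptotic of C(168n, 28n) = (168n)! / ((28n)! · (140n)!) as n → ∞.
C(168n, 28n) ~ (46656/3125)^(28n) · sqrt(3/(5π·28n))

Write N = 28n. Apply Stirling to each factorial:
  (6N)! ~ sqrt(2π·6N) · (6N/e)^(6N),
  N! ~ sqrt(2π N) · (N/e)^N,
  (5N)! ~ sqrt(2π·5N) · (5N/e)^(5N).
The exponential factors combine to (6N)^(6N) / (N^N · (5N)^(5N)) = 6^(6N)/5^(5N) = (6^6/5^5)^N = (46656/3125)^N.
The square-root prefactors combine to sqrt(2π·6N) / (sqrt(2π N)·sqrt(2π·5N)) = sqrt(6 / (2π·5·N)) = sqrt(3/(5π·28n)).
Substituting N = 28n: C(168n, 28n) ~ (46656/3125)^(28n) · sqrt(3/(5π·28n)).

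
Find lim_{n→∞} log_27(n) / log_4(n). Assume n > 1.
lim = ln(4) / ln(27) = log_27(4)

Change of base: log_27(n) = ln n / ln 27 and log_4(n) = ln n / ln 4. The ratio is (ln n / ln 27) · (ln 4 / ln n) = ln 4 / ln 27, a constant independent of n. So the limit is ln 4 / ln 27 = log_27(4).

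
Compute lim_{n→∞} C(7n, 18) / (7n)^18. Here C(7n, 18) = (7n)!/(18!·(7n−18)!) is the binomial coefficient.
lim = 1/18! = 1/6402373705728000

With N = 7n → ∞: C(N, 18) / N^18 = [N(N−1)…(N−17)] / (18! · N^18) = (1/18!) · 1 · (1 − 1/(7n)) · … · (1 − 17/(7n)). Each factor → 1 as N → ∞, so the limit is 1/18! = 1/6402373705728000.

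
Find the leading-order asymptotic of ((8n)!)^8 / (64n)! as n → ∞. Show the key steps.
((8n)!)^8/(64n)! ~ ((2π·8n)^(7/2) / sqrt(8)) · 8^(−8·8n)  →  0

Write N = 8n. Stirling: N! ~ sqrt(2π N)(N/e)^N and (8N)! ~ sqrt(2π·8N)·(8N/e)^(8N).
  (N!)^8/(8N)! ~ (2π N)^(8/2) (N/e)^(8N) / [sqrt(2π·8N) (8N/e)^(8N)]
     = (2π N)^(8/2) / sqrt(2π·8N) · (N/(8N))^(8N)
     = (2π N)^((8−1)/2) / sqrt(8) · 8^(−8N).
Since 8^8 > 1, the factor 8^(−8N) decays exponentially, so the ratio → 0. Substituting N = 8n gives the stated form.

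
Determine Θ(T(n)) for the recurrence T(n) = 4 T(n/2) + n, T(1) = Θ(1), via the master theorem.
T(n) = Θ(n^2)

Master theorem: compare f(n) = n to n^(log_2 4) where log_2 4 = 2. Since 1 < log_2 4, we have f(n) = O(n^(log_2 4 − ε)) for some ε > 0 — Case 1. Hence T(n) = Θ(n^(log_2 4)) = Θ(n^2).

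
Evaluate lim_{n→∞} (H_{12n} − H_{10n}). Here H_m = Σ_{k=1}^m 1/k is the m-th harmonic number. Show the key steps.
lim = ln(12/10) = ln(6/5)

Euler-Maclaurin gives H_m = ln m + γ + 1/(2m) + O(1/m^2). The γ and O(1/m) terms cancel in the difference:
  H_{12n} − H_{10n} = ln(12n) − ln(10n) + O(1/n) = ln(12/10) + O(1/n).
Hence the limit is ln(12/10) = ln(6/5).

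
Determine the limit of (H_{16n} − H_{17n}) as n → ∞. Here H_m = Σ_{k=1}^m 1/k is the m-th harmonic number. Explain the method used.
lim = ln(16/17)

Euler-Maclaurin gives H_m = ln m + γ + 1/(2m) + O(1/m^2). The γ and O(1/m) terms cancel in the difference:
  H_{16n} − H_{17n} = ln(16n) − ln(17n) + O(1/n) = ln(16/17) + O(1/n).
Hence the limit is ln(16/17).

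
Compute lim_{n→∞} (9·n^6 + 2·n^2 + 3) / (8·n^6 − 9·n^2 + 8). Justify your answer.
lim = 9/8

For large n the leading n^6 terms dominate both numerator and denominator. Dividing top and bottom by n^6, every other term tends to 0, leaving 9/8.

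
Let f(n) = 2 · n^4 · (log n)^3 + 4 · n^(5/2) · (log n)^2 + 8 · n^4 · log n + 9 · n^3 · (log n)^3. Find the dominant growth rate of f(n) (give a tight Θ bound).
f(n) ∈ Θ(n^4 · (log n)^3)

Compare the terms by growth order. For large n, n^a · (log n)^b dominates n^a' · (log n)^b' iff a > a', or (a = a' and b > b'). Ranking the 4 terms shows the dominant one is 2 · n^4 · (log n)^3. Hence f(n) ∈ Θ(n^4 · (log n)^3).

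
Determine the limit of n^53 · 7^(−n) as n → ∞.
lim = 0

Exponentials with base > 1 dominate every fixed polynomial: for any fixed c, n^c / 7^n → 0 as n → ∞ (e.g. by the ratio test, or by writing 7^n = e^(n ln 7) and noting e^(n ln 7) / n^c → ∞). Hence n^53 · 7^(−n) = n^53 / 7^n → 0.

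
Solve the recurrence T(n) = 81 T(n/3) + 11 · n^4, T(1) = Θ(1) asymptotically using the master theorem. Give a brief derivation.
T(n) = Θ(n^4 log n)

log_3 81 = 4, and f(n) = 11 · n^4 = Θ(n^(log_3 81)). This is Case 2 of the master theorem: T(n) = Θ(f(n) · log n) = Θ(n^4 log n).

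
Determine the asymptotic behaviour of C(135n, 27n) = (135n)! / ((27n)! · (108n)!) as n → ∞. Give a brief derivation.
C(135n, 27n) ~ (3125/256)^(27n) · sqrt(5/(8π·27n))

Write N = 27n. Apply Stirling to each factorial:
  (5N)! ~ sqrt(2π·5N) · (5N/e)^(5N),
  N! ~ sqrt(2π N) · (N/e)^N,
  (4N)! ~ sqrt(2π·4N) · (4N/e)^(4N).
The exponential factors combine to (5N)^(5N) / (N^N · (4N)^(4N)) = 5^(5N)/4^(4N) = (5^5/4^4)^N = (3125/256)^N.
The square-root prefactors combine to sqrt(2π·5N) / (sqrt(2π N)·sqrt(2π·4N)) = sqrt(5 / (2π·4·N)) = sqrt(5/(8π·27n)).
Substituting N = 27n: C(135n, 27n) ~ (3125/256)^(27n) · sqrt(5/(8π·27n)).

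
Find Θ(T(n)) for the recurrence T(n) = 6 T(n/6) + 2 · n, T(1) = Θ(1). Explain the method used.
T(n) = Θ(n log n)

log_6 6 = 1, and f(n) = 2 · n = Θ(n^(log_6 6)). This is Case 2 of the master theorem: T(n) = Θ(f(n) · log n) = Θ(n log n).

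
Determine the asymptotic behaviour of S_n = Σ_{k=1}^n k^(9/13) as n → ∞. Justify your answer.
S_n ~ (13/22) · n^(22/13)

Integral comparison: Σ_{k=1}^n k^(9/13) = ∫_0^n x^(9/13) dx + O(n^(9/13)). The integral is n^(1 + 9/13) / (1 + 9/13) = n^((9+13)/13) / ((9+13)/13) = (13/22) · n^(22/13).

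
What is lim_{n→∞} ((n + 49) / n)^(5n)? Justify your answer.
lim = e^245

Rewrite as (1 + 49/n)^(5n). By the standard limit (1 + x/n)^n → e^x, we have (1 + 49/n)^n → e^49, and raising to the 5th power gives e^245.
More precisely, ln[(1 + 49/n)^(5n)] = 5n · ln(1 + 49/n) = 5n · (49/n + O(1/n^2)) = 245 + O(1/n) → 245.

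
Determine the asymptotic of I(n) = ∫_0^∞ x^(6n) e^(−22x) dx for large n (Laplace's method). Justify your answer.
I(n) ~ (sqrt(2π·6n) / 22) · (6n/(22e))^(6n)

Write the integrand as exp(6n ln x − 22x) and set f(x) = 6n ln x − 22x. Then f'(x) = 6n/x − 22 = 0 at x* = 6n/22, and f''(x*) = −6n/x*^2 = −22^2/(6n). Laplace's method (interior maximum) gives
  I(n) ~ e^(f(x*)) · sqrt(2π / |f''(x*)|)
        = exp(6n ln(6n/22) − 6n) · sqrt(2π · 6n / 22^2)
        = (6n/22)^(6n) e^(−6n) · sqrt(2π·6n) / 22
        = (sqrt(2π·6n) / 22) · (6n/(22e))^(6n).
This matches Γ(6n+1)/22^(6n+1) with Stirling applied to Γ.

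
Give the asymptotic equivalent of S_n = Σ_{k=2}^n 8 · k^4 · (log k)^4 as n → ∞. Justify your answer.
S_n ~ 8 · n^5 · (log n)^4 / 5

By integral comparison, S_n = ∫_1^n 8 · x^4 · (log x)^4 dx + O(n^4 · (log n)^4). For the integral, the leading term of ∫_1^n x^4 (log x)^4 dx is n^5/5 · (log n)^4 (by repeated integration by parts; each step lowers the log-exponent and produces a relatively O(1/log n) correction). Hence S_n ~ 8 · n^5 · (log n)^4 / 5.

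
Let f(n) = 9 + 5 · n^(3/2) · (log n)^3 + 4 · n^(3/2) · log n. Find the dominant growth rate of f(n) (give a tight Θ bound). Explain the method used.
f(n) ∈ Θ(n^(3/2) · (log n)^3)

Compare the terms by growth order. For large n, n^a · (log n)^b dominates n^a' · (log n)^b' iff a > a', or (a = a' and b > b'). Ranking the 3 terms shows the dominant one is 5 · n^(3/2) · (log n)^3. Hence f(n) ∈ Θ(n^(3/2) · (log n)^3).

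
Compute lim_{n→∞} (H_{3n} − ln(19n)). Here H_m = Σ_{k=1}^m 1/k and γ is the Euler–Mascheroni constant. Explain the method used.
lim = ln(3/19) + γ

By Euler-Maclaurin, H_m = ln m + γ + O(1/m). So
  H_{3n} − ln(19n) = ln(3n) + γ − ln(19n) + O(1/n)
                       = ln(3/19) + γ + O(1/n).
Hence the limit is ln(3/19) + γ.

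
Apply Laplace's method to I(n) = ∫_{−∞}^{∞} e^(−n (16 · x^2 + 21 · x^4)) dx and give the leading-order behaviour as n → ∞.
I(n) ~ sqrt(π/(16n))

φ(x) = 16 · x^2 + 21 · x^4 has its unique global minimum at x* = 0 (since φ'(x) = 32x + 84x^3 = 0 only at x = 0 for real x with both coefficients positive, and φ → ∞ as |x| → ∞). At x* = 0, φ(0) = 0 and φ''(0) = 32. Laplace's method then gives
  I(n) ~ sqrt(2π / (n · φ''(0))) · e^(−n φ(0)) = sqrt(2π / (32n)) = sqrt(π/(16n)).
The 21 · x^4 term contributes only at subleading order (an O(1/n) relative correction).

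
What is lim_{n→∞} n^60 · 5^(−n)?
lim = 0

Exponentials with base > 1 dominate every fixed polynomial: for any fixed c, n^c / 5^n → 0 as n → ∞ (e.g. by the ratio test, or by writing 5^n = e^(n ln 5) and noting e^(n ln 5) / n^c → ∞). Hence n^60 · 5^(−n) = n^60 / 5^n → 0.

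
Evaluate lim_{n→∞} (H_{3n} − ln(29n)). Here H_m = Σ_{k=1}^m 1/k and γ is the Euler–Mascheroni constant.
lim = ln(3/29) + γ

By Euler-Maclaurin, H_m = ln m + γ + O(1/m). So
  H_{3n} − ln(29n) = ln(3n) + γ − ln(29n) + O(1/n)
                       = ln(3/29) + γ + O(1/n).
Hence the limit is ln(3/29) + γ.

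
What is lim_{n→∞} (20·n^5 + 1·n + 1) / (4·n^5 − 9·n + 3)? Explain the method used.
lim = 20/4 = 5

For large n the leading n^5 terms dominate both numerator and denominator. Dividing top and bottom by n^5, every other term tends to 0, leaving 20/4 = 5.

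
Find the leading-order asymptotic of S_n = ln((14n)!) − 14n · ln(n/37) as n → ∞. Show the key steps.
S_n ~ 14n · (ln 518 − 1) + O(ln n)

Stirling: ln((14n)!) = 14n ln(14n) − 14n + O(ln n).
  S_n = 14n ln(14n) − 14n − 14n ln(n/37) + O(ln n)
      = 14n ln(14n) − 14n ln n + 14n ln 37 − 14n + O(ln n)
      = 14n ln 14 + 14n ln 37 − 14n + O(ln n)
      = 14n (ln 518 − 1) + O(ln n).
Numerically ln(518) − 1 ≈ 5.2500.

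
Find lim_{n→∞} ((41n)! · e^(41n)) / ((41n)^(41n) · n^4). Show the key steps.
lim = 0

Stirling: (41n)! ~ sqrt(2π·41n) · (41n/e)^(41n). Hence
  (41n)! · e^(41n) / (41n)^(41n) ~ sqrt(2π·41n).
Dividing by n^4: sqrt(2π·41n) / n^4 = sqrt(2π·41) · n^((1−8)/2), so the expression behaves like sqrt(2π·41) · n^((1−8)/2) → 0.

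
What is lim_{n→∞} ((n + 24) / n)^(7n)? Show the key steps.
lim = e^168

Rewrite as (1 + 24/n)^(7n). By the standard limit (1 + x/n)^n → e^x, we have (1 + 24/n)^n → e^24, and raising to the 7th power gives e^168.
More precisely, ln[(1 + 24/n)^(7n)] = 7n · ln(1 + 24/n) = 7n · (24/n + O(1/n^2)) = 168 + O(1/n) → 168.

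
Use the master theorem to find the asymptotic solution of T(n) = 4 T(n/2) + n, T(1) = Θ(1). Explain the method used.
T(n) = Θ(n^2)

Master theorem: compare f(n) = n to n^(log_2 4) where log_2 4 = 2. Since 1 < log_2 4, we have f(n) = O(n^(log_2 4 − ε)) for some ε > 0 — Case 1. Hence T(n) = Θ(n^(log_2 4)) = Θ(n^2).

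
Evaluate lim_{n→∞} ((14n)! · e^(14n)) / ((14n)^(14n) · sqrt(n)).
lim = sqrt(2π·14)

Stirling: (14n)! ~ sqrt(2π·14n) · (14n/e)^(14n). Hence
  (14n)! · e^(14n) / (14n)^(14n) ~ sqrt(2π·14n).
Dividing by sqrt(n): sqrt(2π·14n) / sqrt(n) = sqrt(2π·14) · n^((1−1)/2), so the limit is sqrt(2π·14).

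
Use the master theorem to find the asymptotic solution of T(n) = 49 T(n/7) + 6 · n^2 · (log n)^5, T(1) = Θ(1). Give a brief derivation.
T(n) = Θ(n^2 · (log n)^6)

Here log_7 49 = 2 and f(n) = 6 · n^2 · (log n)^5 = Θ(n^(log_7 49) · (log n)^5). This is the extended Case 2 of the master theorem (f matches the critical exponent up to log factors), giving T(n) = Θ(n^(log_7 49) · (log n)^(5+1)) = Θ(n^2 · (log n)^6).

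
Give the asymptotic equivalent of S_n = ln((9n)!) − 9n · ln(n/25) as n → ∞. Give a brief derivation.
S_n ~ 9n · (ln 225 − 1) + O(ln n)

Stirling: ln((9n)!) = 9n ln(9n) − 9n + O(ln n).
  S_n = 9n ln(9n) − 9n − 9n ln(n/25) + O(ln n)
      = 9n ln(9n) − 9n ln n + 9n ln 25 − 9n + O(ln n)
      = 9n ln 9 + 9n ln 25 − 9n + O(ln n)
      = 9n (ln 225 − 1) + O(ln n).
Numerically ln(225) − 1 ≈ 4.4161.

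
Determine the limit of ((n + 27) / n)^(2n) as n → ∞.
lim = e^54

Rewrite as (1 + 27/n)^(2n). By the standard limit (1 + x/n)^n → e^x, we have (1 + 27/n)^n → e^27, and raising to the 2nd power gives e^54.
More precisely, ln[(1 + 27/n)^(2n)] = 2n · ln(1 + 27/n) = 2n · (27/n + O(1/n^2)) = 54 + O(1/n) → 54.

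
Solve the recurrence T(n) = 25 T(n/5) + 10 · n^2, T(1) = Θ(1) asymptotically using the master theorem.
T(n) = Θ(n^2 log n)

log_5 25 = 2, and f(n) = 10 · n^2 = Θ(n^(log_5 25)). This is Case 2 of the master theorem: T(n) = Θ(f(n) · log n) = Θ(n^2 log n).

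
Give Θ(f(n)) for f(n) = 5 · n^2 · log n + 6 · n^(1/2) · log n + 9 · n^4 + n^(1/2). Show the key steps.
f(n) ∈ Θ(n^4)

Compare the terms by growth order. For large n, n^a · (log n)^b dominates n^a' · (log n)^b' iff a > a', or (a = a' and b > b'). Ranking the 4 terms shows the dominant one is 9 · n^4. Hence f(n) ∈ Θ(n^4).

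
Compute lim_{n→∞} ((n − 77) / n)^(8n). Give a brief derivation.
lim = e^(−616)

Rewrite as (1 − 77/n)^(8n). By the standard limit (1 + x/n)^n → e^x, we have (1 − 77/n)^n → e^(−77), and raising to the 8th power gives e^(−616).
More precisely, ln[(1 − 77/n)^(8n)] = 8n · ln(1 − 77/n) = 8n · (-77/n + O(1/n^2)) = -616 + O(1/n) → -616.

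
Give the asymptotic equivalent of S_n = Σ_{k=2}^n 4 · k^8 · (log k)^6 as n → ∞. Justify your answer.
S_n ~ 4 · n^9 · (log n)^6 / 9

By integral comparison, S_n = ∫_1^n 4 · x^8 · (log x)^6 dx + O(n^8 · (log n)^6). For the integral, the leading term of ∫_1^n x^8 (log x)^6 dx is n^9/9 · (log n)^6 (by repeated integration by parts; each step lowers the log-exponent and produces a relatively O(1/log n) correction). Hence S_n ~ 4 · n^9 · (log n)^6 / 9.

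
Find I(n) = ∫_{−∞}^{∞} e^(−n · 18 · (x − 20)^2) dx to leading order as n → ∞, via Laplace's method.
I(n) = sqrt(π/(18n))

Here φ(x) = 18 · (x − 20)^2 has its unique minimum at x* = 20 with φ(x*) = 0 and φ''(x*) = 36. Laplace's method gives
  I(n) ~ e^(−n φ(x*)) · sqrt(2π / (n · φ''(x*))) = sqrt(2π / (36n)) = sqrt(π/(18n)).
This is exact: substituting u = (x − 20)·sqrt(18n) gives I(n) = (1/sqrt(18n)) ∫_{−∞}^{∞} e^(−u^2) du = sqrt(π/(18n)).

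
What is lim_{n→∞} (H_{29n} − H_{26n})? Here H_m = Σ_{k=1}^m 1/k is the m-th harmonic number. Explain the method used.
lim = ln(29/26)

Euler-Maclaurin gives H_m = ln m + γ + 1/(2m) + O(1/m^2). The γ and O(1/m) terms cancel in the difference:
  H_{29n} − H_{26n} = ln(29n) − ln(26n) + O(1/n) = ln(29/26) + O(1/n).
Hence the limit is ln(29/26).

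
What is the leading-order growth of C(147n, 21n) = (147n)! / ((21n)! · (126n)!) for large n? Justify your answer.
C(147n, 21n) ~ (823543/46656)^(21n) · sqrt(7/(12π·21n))

Write N = 21n. Apply Stirling to each factorial:
  (7N)! ~ sqrt(2π·7N) · (7N/e)^(7N),
  N! ~ sqrt(2π N) · (N/e)^N,
  (6N)! ~ sqrt(2π·6N) · (6N/e)^(6N).
The exponential factors combine to (7N)^(7N) / (N^N · (6N)^(6N)) = 7^(7N)/6^(6N) = (7^7/6^6)^N = (823543/46656)^N.
The square-root prefactors combine to sqrt(2π·7N) / (sqrt(2π N)·sqrt(2π·6N)) = sqrt(7 / (2π·6·N)) = sqrt(7/(12π·21n)).
Substituting N = 21n: C(147n, 21n) ~ (823543/46656)^(21n) · sqrt(7/(12π·21n)).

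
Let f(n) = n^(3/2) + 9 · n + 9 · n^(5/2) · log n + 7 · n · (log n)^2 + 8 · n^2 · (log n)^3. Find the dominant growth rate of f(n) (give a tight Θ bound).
f(n) ∈ Θ(n^(5/2) · log n)

Compare the terms by growth order. For large n, n^a · (log n)^b dominates n^a' · (log n)^b' iff a > a', or (a = a' and b > b'). Ranking the 5 terms shows the dominant one is 9 · n^(5/2) · log n. Hence f(n) ∈ Θ(n^(5/2) · log n).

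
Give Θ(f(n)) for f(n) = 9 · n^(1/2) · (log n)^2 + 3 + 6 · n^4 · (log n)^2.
f(n) ∈ Θ(n^4 · (log n)^2)

Compare the terms by growth order. For large n, n^a · (log n)^b dominates n^a' · (log n)^b' iff a > a', or (a = a' and b > b'). Ranking the 3 terms shows the dominant one is 6 · n^4 · (log n)^2. Hence f(n) ∈ Θ(n^4 · (log n)^2).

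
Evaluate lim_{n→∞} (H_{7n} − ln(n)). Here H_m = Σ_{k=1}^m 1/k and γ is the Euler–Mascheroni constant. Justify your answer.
lim = ln 7 + γ

By Euler-Maclaurin, H_m = ln m + γ + O(1/m). So
  H_{7n} − ln(n) = ln(7n) + γ − ln(n) + O(1/n)
                       = ln(7/1) + γ + O(1/n).
Hence the limit is ln(7/1) + γ.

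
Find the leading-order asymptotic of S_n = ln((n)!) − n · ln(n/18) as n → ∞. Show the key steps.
S_n ~ n · (ln 18 − 1) + O(ln n)

Stirling: ln((n)!) = n ln(n) − n + O(ln n).
  S_n = n ln(n) − n − n ln(n/18) + O(ln n)
      = n ln(n) − n ln n + n ln 18 − n + O(ln n)
      = n ln 18 − n + O(ln n)
      = n (ln 18 − 1) + O(ln n).
Numerically ln(18) − 1 ≈ 1.8904.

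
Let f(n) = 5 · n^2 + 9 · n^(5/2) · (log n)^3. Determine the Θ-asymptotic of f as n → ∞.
f(n) ∈ Θ(n^(5/2) · (log n)^3)

Compare the terms by growth order. For large n, n^a · (log n)^b dominates n^a' · (log n)^b' iff a > a', or (a = a' and b > b'). Ranking the 2 terms shows the dominant one is 9 · n^(5/2) · (log n)^3. Hence f(n) ∈ Θ(n^(5/2) · (log n)^3).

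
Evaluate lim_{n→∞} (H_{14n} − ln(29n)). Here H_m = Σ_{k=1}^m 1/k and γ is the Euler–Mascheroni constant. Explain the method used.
lim = ln(14/29) + γ

By Euler-Maclaurin, H_m = ln m + γ + O(1/m). So
  H_{14n} − ln(29n) = ln(14n) + γ − ln(29n) + O(1/n)
                       = ln(14/29) + γ + O(1/n).
Hence the limit is ln(14/29) + γ.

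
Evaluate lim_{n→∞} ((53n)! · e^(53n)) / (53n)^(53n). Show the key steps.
lim = ∞

Stirling: (53n)! ~ sqrt(2π·53n) · (53n/e)^(53n). Hence
  (53n)! · e^(53n) / (53n)^(53n) ~ sqrt(2π·53n) = sqrt(2π·53) · sqrt(n) → ∞.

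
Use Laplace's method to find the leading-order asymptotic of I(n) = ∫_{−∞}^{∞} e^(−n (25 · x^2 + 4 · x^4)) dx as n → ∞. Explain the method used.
I(n) ~ sqrt(π/(25n))

φ(x) = 25 · x^2 + 4 · x^4 has its unique global minimum at x* = 0 (since φ'(x) = 50x + 16x^3 = 0 only at x = 0 for real x with both coefficients positive, and φ → ∞ as |x| → ∞). At x* = 0, φ(0) = 0 and φ''(0) = 50. Laplace's method then gives
  I(n) ~ sqrt(2π / (n · φ''(0))) · e^(−n φ(0)) = sqrt(2π / (50n)) = sqrt(π/(25n)).
The 4 · x^4 term contributes only at subleading order (an O(1/n) relative correction).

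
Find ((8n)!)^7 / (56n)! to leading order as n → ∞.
((8n)!)^7/(56n)! ~ ((2π·8n)^(6/2) / sqrt(7)) · 7^(−7·8n)  →  0

Write N = 8n. Stirling: N! ~ sqrt(2π N)(N/e)^N and (7N)! ~ sqrt(2π·7N)·(7N/e)^(7N).
  (N!)^7/(7N)! ~ (2π N)^(7/2) (N/e)^(7N) / [sqrt(2π·7N) (7N/e)^(7N)]
     = (2π N)^(7/2) / sqrt(2π·7N) · (N/(7N))^(7N)
     = (2π N)^((7−1)/2) / sqrt(7) · 7^(−7N).
Since 7^7 > 1, the factor 7^(−7N) decays exponentially, so the ratio → 0. Substituting N = 8n gives the stated form.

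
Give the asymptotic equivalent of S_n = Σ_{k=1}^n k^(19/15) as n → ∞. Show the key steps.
S_n ~ (15/34) · n^(34/15)

Integral comparison: Σ_{k=1}^n k^(19/15) = ∫_0^n x^(19/15) dx + O(n^(19/15)). The integral is n^(1 + 19/15) / (1 + 19/15) = n^((19+15)/15) / ((19+15)/15) = (15/34) · n^(34/15).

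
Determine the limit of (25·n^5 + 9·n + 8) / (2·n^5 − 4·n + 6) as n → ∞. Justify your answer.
lim = 25/2

For large n the leading n^5 terms dominate both numerator and denominator. Dividing top and bottom by n^5, every other term tends to 0, leaving 25/2.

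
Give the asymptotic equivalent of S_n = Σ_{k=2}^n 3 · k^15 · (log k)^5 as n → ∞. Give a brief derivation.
S_n ~ 3 · n^16 · (log n)^5 / 16

By integral comparison, S_n = ∫_1^n 3 · x^15 · (log x)^5 dx + O(n^15 · (log n)^5). For the integral, the leading term of ∫_1^n x^15 (log x)^5 dx is n^16/16 · (log n)^5 (by repeated integration by parts; each step lowers the log-exponent and produces a relatively O(1/log n) correction). Hence S_n ~ 3 · n^16 · (log n)^5 / 16.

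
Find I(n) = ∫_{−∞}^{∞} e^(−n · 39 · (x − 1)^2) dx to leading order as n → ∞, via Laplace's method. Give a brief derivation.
I(n) = sqrt(π/(39n))

Here φ(x) = 39 · (x − 1)^2 has its unique minimum at x* = 1 with φ(x*) = 0 and φ''(x*) = 78. Laplace's method gives
  I(n) ~ e^(−n φ(x*)) · sqrt(2π / (n · φ''(x*))) = sqrt(2π / (78n)) = sqrt(π/(39n)).
This is exact: substituting u = (x − 1)·sqrt(39n) gives I(n) = (1/sqrt(39n)) ∫_{−∞}^{∞} e^(−u^2) du = sqrt(π/(39n)).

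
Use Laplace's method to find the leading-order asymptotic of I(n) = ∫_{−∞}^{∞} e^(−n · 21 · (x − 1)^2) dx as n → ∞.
I(n) = sqrt(π/(21n))

Here φ(x) = 21 · (x − 1)^2 has its unique minimum at x* = 1 with φ(x*) = 0 and φ''(x*) = 42. Laplace's method gives
  I(n) ~ e^(−n φ(x*)) · sqrt(2π / (n · φ''(x*))) = sqrt(2π / (42n)) = sqrt(π/(21n)).
This is exact: substituting u = (x − 1)·sqrt(21n) gives I(n) = (1/sqrt(21n)) ∫_{−∞}^{∞} e^(−u^2) du = sqrt(π/(21n)).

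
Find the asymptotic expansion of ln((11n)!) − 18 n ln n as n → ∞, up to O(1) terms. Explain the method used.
ln((11n)!) − 18 n ln n = −7 n ln n + 11(ln 11 − 1) n + (1/2) ln(2π·11n) + O(1/n)

Stirling: ln((11n)!) = 11n ln(11n) − 11n + (1/2) ln(2π·11n) + O(1/n).
Expand 11n ln(11n) = 11n (ln n + ln 11) = 11n ln n + 11n ln 11.
Subtract 18n ln n: leading term is (11 − 18) n ln n = −7 n ln n. The next term is 11n ln 11 − 11n = 11(ln 11 − 1) n. Then the (1/2) ln(2π·11n) correction.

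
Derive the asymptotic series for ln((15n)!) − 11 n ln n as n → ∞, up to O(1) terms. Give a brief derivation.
ln((15n)!) − 11 n ln n = 4 n ln n + 15(ln 15 − 1) n + (1/2) ln(2π·15n) + O(1/n)

Stirling: ln((15n)!) = 15n ln(15n) − 15n + (1/2) ln(2π·15n) + O(1/n).
Expand 15n ln(15n) = 15n (ln n + ln 15) = 15n ln n + 15n ln 15.
Subtract 11n ln n: leading term is (15 − 11) n ln n = 4 n ln n. The next term is 15n ln 15 − 15n = 15(ln 15 − 1) n. Then the (1/2) ln(2π·15n) correction.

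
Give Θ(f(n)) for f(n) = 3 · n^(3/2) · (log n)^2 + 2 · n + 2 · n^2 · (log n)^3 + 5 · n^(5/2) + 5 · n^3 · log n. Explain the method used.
f(n) ∈ Θ(n^3 · log n)

Compare the terms by growth order. For large n, n^a · (log n)^b dominates n^a' · (log n)^b' iff a > a', or (a = a' and b > b'). Ranking the 5 terms shows the dominant one is 5 · n^3 · log n. Hence f(n) ∈ Θ(n^3 · log n).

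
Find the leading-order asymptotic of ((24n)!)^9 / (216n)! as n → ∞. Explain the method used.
((24n)!)^9/(216n)! ~ ((2π·24n)^(8/2) / 3) · 9^(−9·24n)  →  0

Write N = 24n. Stirling: N! ~ sqrt(2π N)(N/e)^N and (9N)! ~ sqrt(2π·9N)·(9N/e)^(9N).
  (N!)^9/(9N)! ~ (2π N)^(9/2) (N/e)^(9N) / [sqrt(2π·9N) (9N/e)^(9N)]
     = (2π N)^(9/2) / sqrt(2π·9N) · (N/(9N))^(9N)
     = (2π N)^((9−1)/2) / 3 · 9^(−9N).
Since 9^9 > 1, the factor 9^(−9N) decays exponentially, so the ratio → 0. Substituting N = 24n gives the stated form.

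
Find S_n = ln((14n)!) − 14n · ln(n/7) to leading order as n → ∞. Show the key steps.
S_n ~ 14n · (ln 98 − 1) + O(ln n)

Stirling: ln((14n)!) = 14n ln(14n) − 14n + O(ln n).
  S_n = 14n ln(14n) − 14n − 14n ln(n/7) + O(ln n)
      = 14n ln(14n) − 14n ln n + 14n ln 7 − 14n + O(ln n)
      = 14n ln 14 + 14n ln 7 − 14n + O(ln n)
      = 14n (ln 98 − 1) + O(ln n).
Numerically ln(98) − 1 ≈ 3.5850.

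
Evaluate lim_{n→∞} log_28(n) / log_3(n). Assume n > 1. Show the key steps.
lim = ln(3) / ln(28) = log_28(3)

Change of base: log_28(n) = ln n / ln 28 and log_3(n) = ln n / ln 3. The ratio is (ln n / ln 28) · (ln 3 / ln n) = ln 3 / ln 28, a constant independent of n. So the limit is ln 3 / ln 28 = log_28(3).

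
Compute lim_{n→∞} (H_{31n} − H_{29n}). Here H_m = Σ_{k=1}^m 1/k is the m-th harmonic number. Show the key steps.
lim = ln(31/29)

Euler-Maclaurin gives H_m = ln m + γ + 1/(2m) + O(1/m^2). The γ and O(1/m) terms cancel in the difference:
  H_{31n} − H_{29n} = ln(31n) − ln(29n) + O(1/n) = ln(31/29) + O(1/n).
Hence the limit is ln(31/29).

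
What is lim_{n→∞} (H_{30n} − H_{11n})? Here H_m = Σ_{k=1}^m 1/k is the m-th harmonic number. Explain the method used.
lim = ln(30/11)

Euler-Maclaurin gives H_m = ln m + γ + 1/(2m) + O(1/m^2). The γ and O(1/m) terms cancel in the difference:
  H_{30n} − H_{11n} = ln(30n) − ln(11n) + O(1/n) = ln(30/11) + O(1/n).
Hence the limit is ln(30/11).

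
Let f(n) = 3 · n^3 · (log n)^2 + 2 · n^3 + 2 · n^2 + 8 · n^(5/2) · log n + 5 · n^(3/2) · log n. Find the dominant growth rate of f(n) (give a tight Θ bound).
f(n) ∈ Θ(n^3 · (log n)^2)

Compare the terms by growth order. For large n, n^a · (log n)^b dominates n^a' · (log n)^b' iff a > a', or (a = a' and b > b'). Ranking the 5 terms shows the dominant one is 3 · n^3 · (log n)^2. Hence f(n) ∈ Θ(n^3 · (log n)^2).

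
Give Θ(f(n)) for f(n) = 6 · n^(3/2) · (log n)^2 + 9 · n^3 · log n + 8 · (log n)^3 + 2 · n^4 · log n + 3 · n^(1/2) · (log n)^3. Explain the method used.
f(n) ∈ Θ(n^4 · log n)

Compare the terms by growth order. For large n, n^a · (log n)^b dominates n^a' · (log n)^b' iff a > a', or (a = a' and b > b'). Ranking the 5 terms shows the dominant one is 2 · n^4 · log n. Hence f(n) ∈ Θ(n^4 · log n).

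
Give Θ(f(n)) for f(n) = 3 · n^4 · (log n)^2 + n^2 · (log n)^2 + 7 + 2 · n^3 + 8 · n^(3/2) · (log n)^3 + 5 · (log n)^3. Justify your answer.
f(n) ∈ Θ(n^4 · (log n)^2)

Compare the terms by growth order. For large n, n^a · (log n)^b dominates n^a' · (log n)^b' iff a > a', or (a = a' and b > b'). Ranking the 6 terms shows the dominant one is 3 · n^4 · (log n)^2. Hence f(n) ∈ Θ(n^4 · (log n)^2).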